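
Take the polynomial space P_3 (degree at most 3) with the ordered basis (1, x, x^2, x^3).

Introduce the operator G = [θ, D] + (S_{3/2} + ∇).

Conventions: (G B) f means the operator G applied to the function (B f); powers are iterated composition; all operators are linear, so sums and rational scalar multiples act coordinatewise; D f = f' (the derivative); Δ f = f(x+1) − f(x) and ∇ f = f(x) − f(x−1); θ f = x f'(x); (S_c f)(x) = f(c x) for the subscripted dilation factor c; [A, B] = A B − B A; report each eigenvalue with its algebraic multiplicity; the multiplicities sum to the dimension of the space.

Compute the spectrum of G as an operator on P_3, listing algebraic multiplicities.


λ = 1 (multiplicity 1), λ = 3/2 (multiplicity 1), λ = 9/4 (multiplicity 1), λ = 27/8 (multiplicity 1)

image of 1: 1
image of x: (3/2)x
image of x^2: (9/4)x^2 - 1
image of x^3: (27/8)x^3 - 3x + 1
the matrix is upper triangular; its diagonal is (1, 3/2, 9/4, 27/8)
for a triangular matrix the eigenvalues are the diagonal entries, with algebraic multiplicity their repetition count


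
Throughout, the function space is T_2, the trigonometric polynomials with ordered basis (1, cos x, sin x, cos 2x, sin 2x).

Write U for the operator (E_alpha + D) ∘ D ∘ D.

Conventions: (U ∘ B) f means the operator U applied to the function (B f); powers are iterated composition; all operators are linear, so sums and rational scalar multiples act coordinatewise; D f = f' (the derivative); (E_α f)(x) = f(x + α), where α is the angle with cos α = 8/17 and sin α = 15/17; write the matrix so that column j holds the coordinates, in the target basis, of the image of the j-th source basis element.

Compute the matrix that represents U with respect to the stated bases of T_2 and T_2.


the matrix is [[0, 0, 0, 0, 0]; [0, -8/17, -32/17, 0, 0]; [0, 32/17, -8/17, 0, 0]; [0, 0, 0, 644/289, -3272/289]; [0, 0, 0, 3272/289, 644/289]] (rows listed top to bottom)

image of 1: 0
image of cos x: -(8/17)cos x + (32/17)sin x
image of sin x: -(32/17)cos x - (8/17)sin x
image of cos 2x: (644/289)cos 2x + (3272/289)sin 2x
image of sin 2x: -(3272/289)cos 2x + (644/289)sin 2x
each image's coordinates form column j of the matrix


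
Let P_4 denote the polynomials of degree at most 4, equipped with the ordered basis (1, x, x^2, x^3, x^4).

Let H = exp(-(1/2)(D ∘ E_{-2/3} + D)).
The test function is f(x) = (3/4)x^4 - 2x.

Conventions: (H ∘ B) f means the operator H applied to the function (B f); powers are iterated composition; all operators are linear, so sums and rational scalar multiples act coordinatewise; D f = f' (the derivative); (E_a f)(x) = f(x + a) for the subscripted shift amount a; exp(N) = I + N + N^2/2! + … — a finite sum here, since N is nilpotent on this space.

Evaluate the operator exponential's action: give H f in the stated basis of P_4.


order-1 term: -3x^3 + 3x^2 - 2x + 22/9
order-2 term: (9/2)x^2 - 6x + 3
order-3 term: -3x + 3
order-4 term: 3/4
the series for exp(-(1/2)(D ∘ E_{-2/3} + D)) f terminates at order 4
exp(-(1/2)(D ∘ E_{-2/3} + D)) f = (3/4)x^4 - 3x^3 + (15/2)x^2 - 13x + 331/36

g(x) = (3/4)x^4 - 3x^3 + (15/2)x^2 - 13x + 331/36


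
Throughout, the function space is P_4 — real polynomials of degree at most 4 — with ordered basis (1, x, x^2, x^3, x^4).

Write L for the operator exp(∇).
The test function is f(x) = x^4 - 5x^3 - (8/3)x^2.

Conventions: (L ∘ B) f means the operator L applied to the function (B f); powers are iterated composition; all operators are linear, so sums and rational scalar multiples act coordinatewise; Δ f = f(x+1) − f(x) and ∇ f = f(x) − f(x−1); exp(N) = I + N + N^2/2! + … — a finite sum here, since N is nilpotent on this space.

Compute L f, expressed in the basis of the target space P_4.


the image equals g(x) = x^4 - x^3 - (53/3)x^2 - (28/3)x + 6

order-1 term: 4x^3 - 21x^2 + (41/3)x - 10/3
order-2 term: 6x^2 - 27x + 58/3
order-3 term: 4x - 11
order-4 term: 1
the series for exp(∇) f terminates at order 4
exp(∇) f = x^4 - x^3 - (53/3)x^2 - (28/3)x + 6


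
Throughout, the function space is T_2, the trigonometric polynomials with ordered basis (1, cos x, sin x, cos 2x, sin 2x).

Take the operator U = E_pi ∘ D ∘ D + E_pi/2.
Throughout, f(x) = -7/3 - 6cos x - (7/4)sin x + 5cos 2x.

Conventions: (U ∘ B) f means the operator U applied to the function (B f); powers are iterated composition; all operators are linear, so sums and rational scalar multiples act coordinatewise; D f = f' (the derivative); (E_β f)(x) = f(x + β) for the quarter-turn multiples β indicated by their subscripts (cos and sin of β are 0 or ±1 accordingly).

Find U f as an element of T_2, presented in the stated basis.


D f = -(7/4)cos x + 6sin x - 10sin 2x
D D f = 6cos x + (7/4)sin x - 20cos 2x
E_pi (D ∘ D) f = -6cos x - (7/4)sin x - 20cos 2x
E_pi/2 f = -7/3 - (7/4)cos x + 6sin x - 5cos 2x
(E_pi ∘ D ∘ D + E_pi/2) f = -7/3 - (31/4)cos x + (17/4)sin x - 25cos 2x

g(x) = -7/3 - (31/4)cos x + (17/4)sin x - 25cos 2x


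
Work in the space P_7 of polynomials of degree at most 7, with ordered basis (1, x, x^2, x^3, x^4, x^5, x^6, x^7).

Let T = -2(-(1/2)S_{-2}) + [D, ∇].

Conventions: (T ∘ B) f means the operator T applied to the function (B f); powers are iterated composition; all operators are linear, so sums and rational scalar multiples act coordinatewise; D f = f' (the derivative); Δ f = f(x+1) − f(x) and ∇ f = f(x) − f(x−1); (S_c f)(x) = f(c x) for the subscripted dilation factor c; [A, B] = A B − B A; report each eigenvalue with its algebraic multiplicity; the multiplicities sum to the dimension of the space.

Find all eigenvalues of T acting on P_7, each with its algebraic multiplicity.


λ = -128 (multiplicity 1), λ = -32 (multiplicity 1), λ = -8 (multiplicity 1), λ = -2 (multiplicity 1), λ = 1 (multiplicity 1), λ = 4 (multiplicity 1), λ = 16 (multiplicity 1), λ = 64 (multiplicity 1)

image of 1: 1
image of x: -2x
image of x^2: 4x^2
image of x^3: -8x^3
image of x^4: 16x^4
image of x^5: -32x^5
image of x^6: 64x^6
image of x^7: -128x^7
the matrix is upper triangular; its diagonal is (1, -2, 4, -8, 16, -32, 64, -128)
for a triangular matrix the eigenvalues are the diagonal entries, with algebraic multiplicity their repetition count


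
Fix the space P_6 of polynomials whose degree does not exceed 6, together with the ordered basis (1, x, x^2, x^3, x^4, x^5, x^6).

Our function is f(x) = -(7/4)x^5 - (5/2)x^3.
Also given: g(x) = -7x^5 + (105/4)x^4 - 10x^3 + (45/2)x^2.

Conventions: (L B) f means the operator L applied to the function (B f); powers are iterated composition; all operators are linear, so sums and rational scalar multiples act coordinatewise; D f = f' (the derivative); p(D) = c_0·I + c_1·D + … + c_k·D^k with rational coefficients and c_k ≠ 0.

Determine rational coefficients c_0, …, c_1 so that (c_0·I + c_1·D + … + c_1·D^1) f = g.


c_0 = 4, c_1 = -3

D^0 f = -(7/4)x^5 - (5/2)x^3
D^1 f = -(35/4)x^4 - (15/2)x^2
matching coefficients of g against c_0 f + c_1 Df + … from the top degree down determines the c_i
solution: c_0 = 4, c_1 = -3


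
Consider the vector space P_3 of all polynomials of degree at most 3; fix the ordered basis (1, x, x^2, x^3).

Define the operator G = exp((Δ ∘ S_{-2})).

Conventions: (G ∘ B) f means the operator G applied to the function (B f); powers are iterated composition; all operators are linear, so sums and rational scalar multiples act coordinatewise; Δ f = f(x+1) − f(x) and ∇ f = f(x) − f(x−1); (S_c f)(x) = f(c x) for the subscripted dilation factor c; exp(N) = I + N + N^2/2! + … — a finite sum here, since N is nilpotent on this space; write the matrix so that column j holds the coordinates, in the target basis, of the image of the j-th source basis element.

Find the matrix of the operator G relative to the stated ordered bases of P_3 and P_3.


the matrix is [[1, -2, -4, 32]; [0, 1, 8, -120]; [0, 0, 1, -24]; [0, 0, 0, 1]] (rows listed top to bottom)

image of 1: 1
image of x: x - 2
image of x^2: x^2 + 8x - 4
image of x^3: x^3 - 24x^2 - 120x + 32
each image's coordinates form column j of the matrix


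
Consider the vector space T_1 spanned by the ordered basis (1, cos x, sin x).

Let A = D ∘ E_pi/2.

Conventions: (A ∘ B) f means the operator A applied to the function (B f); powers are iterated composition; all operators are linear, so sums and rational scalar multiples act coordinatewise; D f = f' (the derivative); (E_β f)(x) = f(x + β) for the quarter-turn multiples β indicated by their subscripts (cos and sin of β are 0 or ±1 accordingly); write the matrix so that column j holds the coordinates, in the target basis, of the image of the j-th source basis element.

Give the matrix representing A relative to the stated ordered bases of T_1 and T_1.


image of 1: 0
image of cos x: -cos x
image of sin x: -sin x
each image's coordinates form column j of the matrix

the matrix is [[0, 0, 0]; [0, -1, 0]; [0, 0, -1]] (rows listed top to bottom)


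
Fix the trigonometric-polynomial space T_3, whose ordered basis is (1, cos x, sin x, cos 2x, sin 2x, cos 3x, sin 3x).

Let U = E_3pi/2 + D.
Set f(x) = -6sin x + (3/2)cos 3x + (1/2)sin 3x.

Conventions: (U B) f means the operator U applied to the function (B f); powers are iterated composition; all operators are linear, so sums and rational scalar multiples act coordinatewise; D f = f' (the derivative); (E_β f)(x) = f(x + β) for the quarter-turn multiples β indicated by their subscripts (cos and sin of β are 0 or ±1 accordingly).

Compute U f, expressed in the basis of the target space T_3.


the result is g(x) = 2cos 3x - 6sin 3x

E_3pi/2 f = 6cos x + (1/2)cos 3x - (3/2)sin 3x
D f = -6cos x + (3/2)cos 3x - (9/2)sin 3x
(E_3pi/2 + D) f = 2cos 3x - 6sin 3x


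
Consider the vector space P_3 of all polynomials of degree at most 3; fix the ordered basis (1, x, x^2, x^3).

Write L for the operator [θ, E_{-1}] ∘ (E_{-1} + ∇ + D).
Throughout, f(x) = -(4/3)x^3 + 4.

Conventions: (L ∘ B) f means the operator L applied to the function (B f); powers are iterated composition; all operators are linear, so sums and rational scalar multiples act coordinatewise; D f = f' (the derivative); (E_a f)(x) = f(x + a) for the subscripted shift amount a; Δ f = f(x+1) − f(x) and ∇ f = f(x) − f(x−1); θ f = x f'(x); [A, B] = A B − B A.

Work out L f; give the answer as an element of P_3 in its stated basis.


E_{-1} f = -(4/3)x^3 + 4x^2 - 4x + 16/3
∇ f = -4x^2 + 4x - 4/3
D f = -4x^2
(E_{-1} + ∇ + D) f = -(4/3)x^3 - 4x^2 + 4
E_{-1} (E_{-1} + ∇ + D) f = -(4/3)x^3 + 4x + 4/3
θ E_{-1} (E_{-1} + ∇ + D) f = -4x^3 + 4x
θ (E_{-1} + ∇ + D) f = -4x^3 - 8x^2
E_{-1} θ (E_{-1} + ∇ + D) f = -4x^3 + 4x^2 + 4x - 4
[θ, E_{-1}] (E_{-1} + ∇ + D) f = -4x^2 + 4

the image equals g(x) = -4x^2 + 4


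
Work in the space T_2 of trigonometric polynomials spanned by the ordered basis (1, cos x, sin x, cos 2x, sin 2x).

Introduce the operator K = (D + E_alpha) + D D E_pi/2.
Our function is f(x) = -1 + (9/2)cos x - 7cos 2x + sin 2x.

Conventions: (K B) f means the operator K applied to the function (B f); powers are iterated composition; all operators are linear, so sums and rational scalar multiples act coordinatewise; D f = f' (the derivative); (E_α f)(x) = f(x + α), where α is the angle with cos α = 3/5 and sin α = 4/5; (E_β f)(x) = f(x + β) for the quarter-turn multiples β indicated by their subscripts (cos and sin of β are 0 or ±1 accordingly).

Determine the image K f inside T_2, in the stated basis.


the image equals g(x) = -1 + (27/10)cos x - (18/5)sin x - (577/25)cos 2x + (611/25)sin 2x

D f = -(9/2)sin x + 2cos 2x + 14sin 2x
E_alpha f = -1 + (27/10)cos x - (18/5)sin x + (73/25)cos 2x + (161/25)sin 2x
(D + E_alpha) f = -1 + (27/10)cos x - (81/10)sin x + (123/25)cos 2x + (511/25)sin 2x
E_pi/2 f = -1 - (9/2)sin x + 7cos 2x - sin 2x
D E_pi/2 f = -(9/2)cos x - 2cos 2x - 14sin 2x
D (D E_pi/2) f = (9/2)sin x - 28cos 2x + 4sin 2x
((D + E_alpha) + D D E_pi/2) f = -1 + (27/10)cos x - (18/5)sin x - (577/25)cos 2x + (611/25)sin 2x


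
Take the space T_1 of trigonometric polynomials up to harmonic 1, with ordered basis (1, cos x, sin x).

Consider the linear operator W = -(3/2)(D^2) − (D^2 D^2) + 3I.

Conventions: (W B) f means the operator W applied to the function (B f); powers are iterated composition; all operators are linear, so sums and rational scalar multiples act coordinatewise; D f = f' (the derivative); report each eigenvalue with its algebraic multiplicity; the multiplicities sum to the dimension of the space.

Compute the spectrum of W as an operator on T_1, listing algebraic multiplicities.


image of 1: 3
image of cos x: (7/2)cos x
image of sin x: (7/2)sin x
the matrix is diagonal; its diagonal is (3, 7/2, 7/2)
for a triangular matrix the eigenvalues are the diagonal entries, with algebraic multiplicity their repetition count

λ = 3 (multiplicity 1), λ = 7/2 (multiplicity 2)


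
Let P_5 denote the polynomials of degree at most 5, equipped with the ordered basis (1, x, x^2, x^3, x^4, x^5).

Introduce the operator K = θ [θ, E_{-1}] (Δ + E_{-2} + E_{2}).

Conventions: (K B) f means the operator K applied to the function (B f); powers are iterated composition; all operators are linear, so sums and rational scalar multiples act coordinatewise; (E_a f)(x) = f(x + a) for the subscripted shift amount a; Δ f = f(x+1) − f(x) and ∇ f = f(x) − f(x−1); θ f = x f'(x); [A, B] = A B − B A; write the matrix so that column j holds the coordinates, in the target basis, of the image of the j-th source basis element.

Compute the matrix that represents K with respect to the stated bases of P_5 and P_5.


image of 1: 0
image of x: 0
image of x^2: 4x
image of x^3: 12x^2 - 6x
image of x^4: 24x^3 - 24x^2 + 108x
image of x^5: 40x^4 - 60x^3 + 540x^2 - 500x
each image's coordinates form column j of the matrix

the matrix is [[0, 0, 0, 0, 0, 0]; [0, 0, 4, -6, 108, -500]; [0, 0, 0, 12, -24, 540]; [0, 0, 0, 0, 24, -60]; [0, 0, 0, 0, 0, 40]; [0, 0, 0, 0, 0, 0]] (rows listed top to bottom)


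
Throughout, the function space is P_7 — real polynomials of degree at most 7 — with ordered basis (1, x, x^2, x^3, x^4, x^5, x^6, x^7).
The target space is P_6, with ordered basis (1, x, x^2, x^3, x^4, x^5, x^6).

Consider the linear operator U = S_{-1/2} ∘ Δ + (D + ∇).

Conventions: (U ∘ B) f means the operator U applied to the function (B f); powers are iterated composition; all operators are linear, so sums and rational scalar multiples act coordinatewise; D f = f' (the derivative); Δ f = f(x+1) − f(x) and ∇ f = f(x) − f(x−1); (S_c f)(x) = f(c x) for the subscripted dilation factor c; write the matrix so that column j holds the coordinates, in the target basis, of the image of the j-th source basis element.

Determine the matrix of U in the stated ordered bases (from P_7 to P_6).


the matrix is [[0, 3, 0, 2, 0, 2, 0, 2]; [0, 0, 3, -9/2, 2, -15/2, 3, -21/2]; [0, 0, 0, 27/4, -9/2, 25/2, -45/4, 105/4]; [0, 0, 0, 0, 15/2, -45/4, 35/2, -315/8]; [0, 0, 0, 0, 0, 165/16, -225/16, 595/16]; [0, 0, 0, 0, 0, 0, 189/16, -693/32]; [0, 0, 0, 0, 0, 0, 0, 903/64]] (rows listed top to bottom)

image of 1: 0
image of x: 3
image of x^2: 3x
image of x^3: (27/4)x^2 - (9/2)x + 2
image of x^4: (15/2)x^3 - (9/2)x^2 + 2x
image of x^5: (165/16)x^4 - (45/4)x^3 + (25/2)x^2 - (15/2)x + 2
image of x^6: (189/16)x^5 - (225/16)x^4 + (35/2)x^3 - (45/4)x^2 + 3x
image of x^7: (903/64)x^6 - (693/32)x^5 + (595/16)x^4 - (315/8)x^3 + (105/4)x^2 - (21/2)x + 2
each image's coordinates form column j of the matrix


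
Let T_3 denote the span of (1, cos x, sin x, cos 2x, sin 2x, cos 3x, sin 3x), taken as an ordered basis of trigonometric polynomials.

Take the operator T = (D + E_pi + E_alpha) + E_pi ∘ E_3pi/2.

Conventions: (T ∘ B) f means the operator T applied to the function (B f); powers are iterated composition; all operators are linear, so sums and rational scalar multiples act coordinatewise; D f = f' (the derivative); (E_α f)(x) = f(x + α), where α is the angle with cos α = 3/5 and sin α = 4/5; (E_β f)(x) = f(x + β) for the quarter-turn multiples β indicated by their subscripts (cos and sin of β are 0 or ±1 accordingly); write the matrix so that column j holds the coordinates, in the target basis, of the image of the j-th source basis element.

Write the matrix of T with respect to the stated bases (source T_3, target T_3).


the matrix is [[3, 0, 0, 0, 0, 0, 0]; [0, -2/5, 14/5, 0, 0, 0, 0]; [0, -14/5, -2/5, 0, 0, 0, 0]; [0, 0, 0, -7/25, 74/25, 0, 0]; [0, 0, 0, -74/25, -7/25, 0, 0]; [0, 0, 0, 0, 0, -242/125, 294/125]; [0, 0, 0, 0, 0, -294/125, -242/125]] (rows listed top to bottom)

image of 1: 3
image of cos x: -(2/5)cos x - (14/5)sin x
image of sin x: (14/5)cos x - (2/5)sin x
image of cos 2x: -(7/25)cos 2x - (74/25)sin 2x
image of sin 2x: (74/25)cos 2x - (7/25)sin 2x
image of cos 3x: -(242/125)cos 3x - (294/125)sin 3x
image of sin 3x: (294/125)cos 3x - (242/125)sin 3x
each image's coordinates form column j of the matrix


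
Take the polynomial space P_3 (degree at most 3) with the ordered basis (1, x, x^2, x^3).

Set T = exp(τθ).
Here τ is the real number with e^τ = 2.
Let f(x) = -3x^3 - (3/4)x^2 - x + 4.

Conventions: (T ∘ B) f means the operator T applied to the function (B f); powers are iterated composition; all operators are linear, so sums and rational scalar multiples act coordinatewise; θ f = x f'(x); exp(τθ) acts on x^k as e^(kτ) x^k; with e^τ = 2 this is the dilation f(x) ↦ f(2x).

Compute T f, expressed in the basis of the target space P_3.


exp(τθ) x^k = e^(kτ) x^k; with e^τ = 2 this sends x^k to 2^k x^k
x ↦ 2 x
x^2 ↦ 4 x^2
x^3 ↦ 8 x^3
applying this coordinatewise to f: exp(τθ) f = -24x^3 - 3x^2 - 2x + 4

the result is g(x) = -24x^3 - 3x^2 - 2x + 4


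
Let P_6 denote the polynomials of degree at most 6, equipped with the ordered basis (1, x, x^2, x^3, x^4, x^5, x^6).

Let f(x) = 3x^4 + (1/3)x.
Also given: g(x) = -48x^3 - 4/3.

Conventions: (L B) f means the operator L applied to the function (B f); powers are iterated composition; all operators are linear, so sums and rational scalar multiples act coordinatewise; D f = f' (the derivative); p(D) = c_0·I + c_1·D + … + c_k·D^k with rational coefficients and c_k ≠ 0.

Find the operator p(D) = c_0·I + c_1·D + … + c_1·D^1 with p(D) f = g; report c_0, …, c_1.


c_0 = 0, c_1 = -4

D^0 f = 3x^4 + (1/3)x
D^1 f = 12x^3 + 1/3
matching coefficients of g against c_0 f + c_1 Df + … from the top degree down determines the c_i
solution: c_0 = 0, c_1 = -4


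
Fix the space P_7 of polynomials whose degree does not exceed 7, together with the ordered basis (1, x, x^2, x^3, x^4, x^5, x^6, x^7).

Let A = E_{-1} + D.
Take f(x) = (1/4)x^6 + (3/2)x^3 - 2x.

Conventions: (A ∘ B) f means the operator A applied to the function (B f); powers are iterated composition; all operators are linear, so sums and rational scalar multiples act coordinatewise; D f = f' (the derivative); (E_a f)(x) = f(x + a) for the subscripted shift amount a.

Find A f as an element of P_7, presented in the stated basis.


E_{-1} f = (1/4)x^6 - (3/2)x^5 + (15/4)x^4 - (7/2)x^3 - (3/4)x^2 + x + 3/4
D f = (3/2)x^5 + (9/2)x^2 - 2
(E_{-1} + D) f = (1/4)x^6 + (15/4)x^4 - (7/2)x^3 + (15/4)x^2 + x - 5/4

the image equals g(x) = (1/4)x^6 + (15/4)x^4 - (7/2)x^3 + (15/4)x^2 + x - 5/4


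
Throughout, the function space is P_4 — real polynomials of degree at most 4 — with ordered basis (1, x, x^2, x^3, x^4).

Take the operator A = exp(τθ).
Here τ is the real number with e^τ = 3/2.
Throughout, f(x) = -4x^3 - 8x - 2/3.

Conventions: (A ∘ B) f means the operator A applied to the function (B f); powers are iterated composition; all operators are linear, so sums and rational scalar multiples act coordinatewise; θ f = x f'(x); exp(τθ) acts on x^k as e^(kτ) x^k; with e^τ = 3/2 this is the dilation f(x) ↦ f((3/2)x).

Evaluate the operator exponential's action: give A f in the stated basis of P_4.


the result is g(x) = -(27/2)x^3 - 12x - 2/3

exp(τθ) x^k = e^(kτ) x^k; with e^τ = 3/2 this sends x^k to (3/2)^k x^k
x ↦ 3/2 x
x^3 ↦ 27/8 x^3
applying this coordinatewise to f: exp(τθ) f = -(27/2)x^3 - 12x - 2/3


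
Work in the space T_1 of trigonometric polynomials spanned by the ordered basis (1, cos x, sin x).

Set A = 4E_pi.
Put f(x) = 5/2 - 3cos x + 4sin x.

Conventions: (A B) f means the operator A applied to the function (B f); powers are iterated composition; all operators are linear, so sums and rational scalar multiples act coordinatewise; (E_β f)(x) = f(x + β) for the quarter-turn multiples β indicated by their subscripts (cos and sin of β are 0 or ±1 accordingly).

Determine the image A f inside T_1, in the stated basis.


g(x) = 10 + 12cos x - 16sin x

E_pi f = 5/2 + 3cos x - 4sin x
(4E_pi) f = 10 + 12cos x - 16sin x


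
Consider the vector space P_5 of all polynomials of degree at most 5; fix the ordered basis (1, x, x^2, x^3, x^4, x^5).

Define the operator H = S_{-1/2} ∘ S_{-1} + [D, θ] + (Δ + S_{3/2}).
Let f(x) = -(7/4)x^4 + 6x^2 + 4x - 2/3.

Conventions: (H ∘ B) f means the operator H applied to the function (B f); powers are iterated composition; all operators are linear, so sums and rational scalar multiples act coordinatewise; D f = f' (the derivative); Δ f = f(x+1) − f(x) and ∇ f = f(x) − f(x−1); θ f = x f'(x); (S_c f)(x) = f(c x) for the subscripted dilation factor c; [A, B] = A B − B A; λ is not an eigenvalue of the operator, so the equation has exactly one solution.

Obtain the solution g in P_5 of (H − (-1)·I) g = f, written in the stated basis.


the image equals g(x) = -(2/7)x^4 + (32/63)x^3 + (4/3)x^2 - (4/7)x - 68/189

write g with unknown coordinates in the stated basis and equate coefficients in (H − (-1)·I) g = f
solving from the highest basis element down gives g = -(2/7)x^4 + (32/63)x^3 + (4/3)x^2 - (4/7)x - 68/189
check: H g = -(41/28)x^4 - (32/63)x^3 + (14/3)x^2 + (32/7)x - 58/189
so H g − (-1)·g = -(7/4)x^4 + 6x^2 + 4x - 2/3 = f ✓


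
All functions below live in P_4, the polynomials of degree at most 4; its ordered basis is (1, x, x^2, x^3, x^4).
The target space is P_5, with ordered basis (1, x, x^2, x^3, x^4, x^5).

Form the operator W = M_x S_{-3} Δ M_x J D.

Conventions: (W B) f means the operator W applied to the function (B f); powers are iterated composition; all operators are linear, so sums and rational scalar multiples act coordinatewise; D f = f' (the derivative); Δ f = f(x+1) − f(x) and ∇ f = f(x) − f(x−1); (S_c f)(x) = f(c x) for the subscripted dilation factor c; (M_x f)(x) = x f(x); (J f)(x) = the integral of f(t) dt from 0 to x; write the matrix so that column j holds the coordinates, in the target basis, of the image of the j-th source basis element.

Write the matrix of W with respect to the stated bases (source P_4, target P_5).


the matrix is [[0, 0, 0, 0, 0]; [0, 1, 1, 1, 1]; [0, -6, -9, -12, -15]; [0, 0, 27, 54, 90]; [0, 0, 0, -108, -270]; [0, 0, 0, 0, 405]] (rows listed top to bottom)

image of 1: 0
image of x: -6x^2 + x
image of x^2: 27x^3 - 9x^2 + x
image of x^3: -108x^4 + 54x^3 - 12x^2 + x
image of x^4: 405x^5 - 270x^4 + 90x^3 - 15x^2 + x
each image's coordinates form column j of the matrix


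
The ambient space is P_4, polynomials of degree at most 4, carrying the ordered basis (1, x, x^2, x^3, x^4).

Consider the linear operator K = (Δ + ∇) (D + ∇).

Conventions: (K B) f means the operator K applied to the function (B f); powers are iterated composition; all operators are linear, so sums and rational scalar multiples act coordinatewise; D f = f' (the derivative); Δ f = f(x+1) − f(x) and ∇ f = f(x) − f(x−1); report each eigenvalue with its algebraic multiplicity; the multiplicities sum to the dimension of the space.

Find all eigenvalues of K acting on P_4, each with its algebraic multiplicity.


image of 1: 0
image of x: 0
image of x^2: 8
image of x^3: 24x - 6
image of x^4: 48x^2 - 24x + 24
the matrix is upper triangular; its diagonal is (0, 0, 0, 0, 0)
for a triangular matrix the eigenvalues are the diagonal entries, with algebraic multiplicity their repetition count

λ = 0 (multiplicity 5)


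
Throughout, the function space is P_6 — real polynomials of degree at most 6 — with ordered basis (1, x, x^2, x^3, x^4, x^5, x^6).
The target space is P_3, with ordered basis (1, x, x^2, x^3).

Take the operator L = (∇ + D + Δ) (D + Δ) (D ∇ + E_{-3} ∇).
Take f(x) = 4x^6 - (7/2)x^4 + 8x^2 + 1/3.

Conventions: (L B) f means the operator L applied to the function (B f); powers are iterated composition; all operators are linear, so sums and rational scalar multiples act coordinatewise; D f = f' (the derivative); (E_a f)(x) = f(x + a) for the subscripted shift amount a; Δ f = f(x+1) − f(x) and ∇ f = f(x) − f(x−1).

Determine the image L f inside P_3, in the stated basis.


∇ f = 24x^5 - 60x^4 + 66x^3 - 39x^2 + 26x - 17/2
D ∇ f = 120x^4 - 240x^3 + 198x^2 - 78x + 26
∇ f = 24x^5 - 60x^4 + 66x^3 - 39x^2 + 26x - 17/2
E_{-3} ∇ f = 24x^5 - 420x^4 + 2946x^3 - 10353x^2 + 18242x - 25823/2
(D ∇ + E_{-3} ∇) f = 24x^5 - 300x^4 + 2706x^3 - 10155x^2 + 18164x - 25771/2
D (D ∇ + E_{-3} ∇) f = 120x^4 - 1200x^3 + 8118x^2 - 20310x + 18164
Δ (D ∇ + E_{-3} ∇) f = 120x^4 - 960x^3 + 6558x^2 - 13272x + 10439
(D + Δ) (D ∇ + E_{-3} ∇) f = 240x^4 - 2160x^3 + 14676x^2 - 33582x + 28603
∇ (D + Δ) (D ∇ + E_{-3} ∇) f = 960x^3 - 7920x^2 + 36792x - 50658
D (D + Δ) (D ∇ + E_{-3} ∇) f = 960x^3 - 6480x^2 + 29352x - 33582
Δ (D + Δ) (D ∇ + E_{-3} ∇) f = 960x^3 - 5040x^2 + 23832x - 20826
(∇ + D + Δ) (D + Δ) (D ∇ + E_{-3} ∇) f = 2880x^3 - 19440x^2 + 89976x - 105066

the result is g(x) = 2880x^3 - 19440x^2 + 89976x - 105066


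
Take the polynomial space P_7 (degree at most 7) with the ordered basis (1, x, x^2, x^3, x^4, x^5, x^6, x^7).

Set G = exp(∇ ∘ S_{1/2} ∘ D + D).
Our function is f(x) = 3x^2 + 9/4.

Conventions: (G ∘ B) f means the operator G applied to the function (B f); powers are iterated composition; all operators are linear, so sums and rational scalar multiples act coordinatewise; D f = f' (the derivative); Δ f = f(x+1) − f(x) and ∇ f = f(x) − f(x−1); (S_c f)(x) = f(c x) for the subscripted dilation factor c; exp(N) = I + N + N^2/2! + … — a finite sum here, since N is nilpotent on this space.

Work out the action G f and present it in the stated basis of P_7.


g(x) = 3x^2 + 6x + 33/4

order-1 term: 6x + 3
order-2 term: 3
the series for exp(∇ ∘ S_{1/2} ∘ D + D) f terminates at order 2
exp(∇ ∘ S_{1/2} ∘ D + D) f = 3x^2 + 6x + 33/4


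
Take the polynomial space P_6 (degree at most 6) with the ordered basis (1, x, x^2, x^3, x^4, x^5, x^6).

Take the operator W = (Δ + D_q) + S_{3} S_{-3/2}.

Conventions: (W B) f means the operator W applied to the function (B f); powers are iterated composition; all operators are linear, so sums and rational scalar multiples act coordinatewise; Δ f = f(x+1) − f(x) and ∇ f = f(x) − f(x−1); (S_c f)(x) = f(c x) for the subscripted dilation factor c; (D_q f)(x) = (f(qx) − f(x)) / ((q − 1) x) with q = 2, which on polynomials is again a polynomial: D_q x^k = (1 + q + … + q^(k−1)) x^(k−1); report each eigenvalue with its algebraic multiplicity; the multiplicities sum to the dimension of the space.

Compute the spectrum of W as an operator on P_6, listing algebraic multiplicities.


λ = -59049/32 (multiplicity 1), λ = -729/8 (multiplicity 1), λ = -9/2 (multiplicity 1), λ = 1 (multiplicity 1), λ = 81/4 (multiplicity 1), λ = 6561/16 (multiplicity 1), λ = 531441/64 (multiplicity 1)

image of 1: 1
image of x: -(9/2)x + 2
image of x^2: (81/4)x^2 + 5x + 1
image of x^3: -(729/8)x^3 + 10x^2 + 3x + 1
image of x^4: (6561/16)x^4 + 19x^3 + 6x^2 + 4x + 1
image of x^5: -(59049/32)x^5 + 36x^4 + 10x^3 + 10x^2 + 5x + 1
image of x^6: (531441/64)x^6 + 69x^5 + 15x^4 + 20x^3 + 15x^2 + 6x + 1
the matrix is upper triangular; its diagonal is (1, -9/2, 81/4, -729/8, 6561/16, -59049/32, 531441/64)
for a triangular matrix the eigenvalues are the diagonal entries, with algebraic multiplicity their repetition count


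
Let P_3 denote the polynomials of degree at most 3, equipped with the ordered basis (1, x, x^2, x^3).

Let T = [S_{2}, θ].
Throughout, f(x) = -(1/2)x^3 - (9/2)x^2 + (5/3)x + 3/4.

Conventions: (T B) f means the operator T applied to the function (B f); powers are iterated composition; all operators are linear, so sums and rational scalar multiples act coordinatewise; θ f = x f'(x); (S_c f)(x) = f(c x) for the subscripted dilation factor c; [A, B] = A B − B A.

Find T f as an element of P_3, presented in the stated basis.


θ f = -(3/2)x^3 - 9x^2 + (5/3)x
S_{2} θ f = -12x^3 - 36x^2 + (10/3)x
S_{2} f = -4x^3 - 18x^2 + (10/3)x + 3/4
θ S_{2} f = -12x^3 - 36x^2 + (10/3)x
[S_{2}, θ] f = 0

the image equals g(x) = 0


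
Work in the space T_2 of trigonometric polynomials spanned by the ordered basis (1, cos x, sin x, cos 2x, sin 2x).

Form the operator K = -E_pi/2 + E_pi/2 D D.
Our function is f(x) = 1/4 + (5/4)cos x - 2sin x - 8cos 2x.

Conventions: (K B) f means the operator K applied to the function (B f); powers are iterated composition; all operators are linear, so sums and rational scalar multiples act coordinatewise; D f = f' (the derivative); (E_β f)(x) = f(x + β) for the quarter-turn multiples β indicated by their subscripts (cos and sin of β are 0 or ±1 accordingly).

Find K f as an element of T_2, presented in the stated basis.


E_pi/2 f = 1/4 - 2cos x - (5/4)sin x + 8cos 2x
(-E_pi/2) f = -1/4 + 2cos x + (5/4)sin x - 8cos 2x
D f = -2cos x - (5/4)sin x + 16sin 2x
D D f = -(5/4)cos x + 2sin x + 32cos 2x
E_pi/2 D D f = 2cos x + (5/4)sin x - 32cos 2x
(-E_pi/2 + E_pi/2 D D) f = -1/4 + 4cos x + (5/2)sin x - 40cos 2x

the result is g(x) = -1/4 + 4cos x + (5/2)sin x - 40cos 2x


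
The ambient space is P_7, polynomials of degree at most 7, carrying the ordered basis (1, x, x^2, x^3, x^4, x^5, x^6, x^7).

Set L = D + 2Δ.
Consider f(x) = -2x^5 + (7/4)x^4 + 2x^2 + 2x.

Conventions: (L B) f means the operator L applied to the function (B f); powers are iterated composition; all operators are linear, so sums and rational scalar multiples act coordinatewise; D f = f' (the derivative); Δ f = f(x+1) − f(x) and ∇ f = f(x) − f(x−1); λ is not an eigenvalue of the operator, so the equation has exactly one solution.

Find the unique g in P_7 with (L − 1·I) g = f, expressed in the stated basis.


write g with unknown coordinates in the stated basis and equate coefficients in (L − 1·I) g = f
solving from the highest basis element down gives g = 2x^5 + (113/4)x^4 + 379x^3 + 3788x^2 + 25246x + 168265/2
check: L g = 30x^4 + 379x^3 + 3790x^2 + 25248x + 168265/2
so L g − 1·g = -2x^5 + (7/4)x^4 + 2x^2 + 2x = f ✓

g(x) = 2x^5 + (113/4)x^4 + 379x^3 + 3788x^2 + 25246x + 168265/2


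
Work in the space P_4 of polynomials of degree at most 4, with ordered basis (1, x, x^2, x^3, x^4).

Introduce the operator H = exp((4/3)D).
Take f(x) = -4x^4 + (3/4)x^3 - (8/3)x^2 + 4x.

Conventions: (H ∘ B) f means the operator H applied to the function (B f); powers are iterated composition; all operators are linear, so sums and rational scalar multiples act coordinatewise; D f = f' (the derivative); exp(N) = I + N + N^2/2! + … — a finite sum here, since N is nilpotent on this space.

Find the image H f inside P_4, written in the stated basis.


the result is g(x) = -4x^4 - (247/12)x^3 - (127/3)x^2 - (1000/27)x - 832/81

order-1 term: -(64/3)x^3 + 3x^2 - (64/9)x + 16/3
order-2 term: -(128/3)x^2 + 4x - 128/27
order-3 term: -(1024/27)x + 16/9
order-4 term: -1024/81
the series for exp((4/3)D) f terminates at order 4
exp((4/3)D) f = -4x^4 - (247/12)x^3 - (127/3)x^2 - (1000/27)x - 832/81


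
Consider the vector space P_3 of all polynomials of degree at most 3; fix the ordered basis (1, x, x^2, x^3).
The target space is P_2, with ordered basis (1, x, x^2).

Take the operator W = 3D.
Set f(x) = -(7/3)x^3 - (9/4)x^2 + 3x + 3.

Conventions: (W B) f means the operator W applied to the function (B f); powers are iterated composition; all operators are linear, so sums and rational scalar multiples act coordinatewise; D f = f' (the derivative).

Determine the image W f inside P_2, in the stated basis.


the image equals g(x) = -21x^2 - (27/2)x + 9

D f = -7x^2 - (9/2)x + 3
(3D) f = -21x^2 - (27/2)x + 9


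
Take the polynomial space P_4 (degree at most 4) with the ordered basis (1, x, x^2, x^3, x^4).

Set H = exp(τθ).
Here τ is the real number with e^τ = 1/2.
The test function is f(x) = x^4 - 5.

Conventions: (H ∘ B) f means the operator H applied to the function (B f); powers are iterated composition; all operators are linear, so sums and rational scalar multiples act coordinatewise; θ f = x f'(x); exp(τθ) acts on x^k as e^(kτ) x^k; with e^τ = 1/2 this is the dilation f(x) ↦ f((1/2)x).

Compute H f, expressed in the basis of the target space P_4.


exp(τθ) x^k = e^(kτ) x^k; with e^τ = 1/2 this sends x^k to (1/2)^k x^k
x^4 ↦ 1/16 x^4
applying this coordinatewise to f: exp(τθ) f = (1/16)x^4 - 5

g(x) = (1/16)x^4 - 5


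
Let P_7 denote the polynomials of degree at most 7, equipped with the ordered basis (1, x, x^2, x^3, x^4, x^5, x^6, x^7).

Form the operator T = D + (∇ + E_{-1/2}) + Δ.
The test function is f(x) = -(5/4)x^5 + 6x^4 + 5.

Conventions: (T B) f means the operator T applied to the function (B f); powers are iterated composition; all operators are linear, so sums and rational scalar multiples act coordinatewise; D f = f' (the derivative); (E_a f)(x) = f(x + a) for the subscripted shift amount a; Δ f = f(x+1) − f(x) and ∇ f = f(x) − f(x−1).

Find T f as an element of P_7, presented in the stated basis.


D f = -(25/4)x^4 + 24x^3
∇ f = -(25/4)x^4 + (73/2)x^3 - (97/2)x^2 + (121/4)x - 29/4
E_{-1/2} f = -(5/4)x^5 + (73/8)x^4 - (121/8)x^3 + (169/16)x^2 - (217/64)x + 693/128
(∇ + E_{-1/2}) f = -(5/4)x^5 + (23/8)x^4 + (171/8)x^3 - (607/16)x^2 + (1719/64)x - 235/128
Δ f = -(25/4)x^4 + (23/2)x^3 + (47/2)x^2 + (71/4)x + 19/4
(D + (∇ + E_{-1/2}) + Δ) f = -(5/4)x^5 - (77/8)x^4 + (455/8)x^3 - (231/16)x^2 + (2855/64)x + 373/128

g(x) = -(5/4)x^5 - (77/8)x^4 + (455/8)x^3 - (231/16)x^2 + (2855/64)x + 373/128


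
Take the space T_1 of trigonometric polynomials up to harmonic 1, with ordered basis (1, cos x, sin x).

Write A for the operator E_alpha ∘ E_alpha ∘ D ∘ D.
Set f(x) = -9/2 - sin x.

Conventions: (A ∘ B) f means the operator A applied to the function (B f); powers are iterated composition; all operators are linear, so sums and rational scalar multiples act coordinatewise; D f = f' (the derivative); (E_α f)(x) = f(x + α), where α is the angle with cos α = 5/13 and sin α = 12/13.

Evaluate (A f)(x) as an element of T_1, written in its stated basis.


g(x) = (120/169)cos x - (119/169)sin x

D f = -cos x
D D f = sin x
E_alpha D D f = (12/13)cos x + (5/13)sin x
E_alpha E_alpha D D f = (120/169)cos x - (119/169)sin x


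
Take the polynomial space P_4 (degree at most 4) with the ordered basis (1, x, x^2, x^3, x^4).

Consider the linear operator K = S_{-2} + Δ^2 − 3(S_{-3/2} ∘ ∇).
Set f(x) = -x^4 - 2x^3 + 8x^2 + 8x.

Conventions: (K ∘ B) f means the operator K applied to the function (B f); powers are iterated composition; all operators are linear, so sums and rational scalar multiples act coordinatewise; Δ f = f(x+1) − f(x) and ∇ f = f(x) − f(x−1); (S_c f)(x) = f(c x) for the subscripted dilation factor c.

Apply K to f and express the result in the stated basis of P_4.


the result is g(x) = -16x^4 - (49/2)x^3 + 20x^2 + 29x - 7

S_{-2} f = -16x^4 + 16x^3 + 32x^2 - 16x
Δ f = -4x^3 - 12x^2 + 6x + 13
Δ Δ f = -12x^2 - 36x - 10
∇ f = -4x^3 + 18x - 1
S_{-3/2} ∇ f = (27/2)x^3 - 27x - 1
(-3(S_{-3/2} ∘ ∇)) f = -(81/2)x^3 + 81x + 3
(S_{-2} + Δ^2 − 3(S_{-3/2} ∘ ∇)) f = -16x^4 - (49/2)x^3 + 20x^2 + 29x - 7


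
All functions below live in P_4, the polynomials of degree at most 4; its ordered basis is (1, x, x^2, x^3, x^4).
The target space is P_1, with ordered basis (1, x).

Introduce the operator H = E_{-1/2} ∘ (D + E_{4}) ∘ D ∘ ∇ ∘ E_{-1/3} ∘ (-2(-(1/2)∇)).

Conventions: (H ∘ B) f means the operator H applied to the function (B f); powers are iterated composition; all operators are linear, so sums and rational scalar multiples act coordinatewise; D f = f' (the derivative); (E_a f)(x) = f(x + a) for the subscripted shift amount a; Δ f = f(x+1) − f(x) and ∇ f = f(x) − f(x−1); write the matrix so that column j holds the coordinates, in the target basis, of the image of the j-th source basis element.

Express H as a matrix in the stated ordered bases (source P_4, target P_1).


image of 1: 0
image of x: 0
image of x^2: 0
image of x^3: 6
image of x^4: 24x + 76
each image's coordinates form column j of the matrix

the matrix is [[0, 0, 0, 6, 76]; [0, 0, 0, 0, 24]] (rows listed top to bottom)


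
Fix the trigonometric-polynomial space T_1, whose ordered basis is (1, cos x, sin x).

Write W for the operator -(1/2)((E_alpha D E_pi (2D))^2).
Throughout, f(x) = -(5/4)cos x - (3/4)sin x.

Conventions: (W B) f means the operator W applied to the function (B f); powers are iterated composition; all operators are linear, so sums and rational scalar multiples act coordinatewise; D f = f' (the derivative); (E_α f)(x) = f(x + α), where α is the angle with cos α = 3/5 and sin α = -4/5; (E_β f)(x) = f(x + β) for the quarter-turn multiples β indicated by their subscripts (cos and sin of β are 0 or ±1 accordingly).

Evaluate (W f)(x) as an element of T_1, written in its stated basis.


the result is g(x) = -(107/50)cos x + (99/50)sin x

D f = -(3/4)cos x + (5/4)sin x
(2D) f = -(3/2)cos x + (5/2)sin x
E_pi (2D) f = (3/2)cos x - (5/2)sin x
D E_pi (2D) f = -(5/2)cos x - (3/2)sin x
E_alpha D E_pi (2D) f = -(3/10)cos x - (29/10)sin x
D (E_alpha D E_pi (2D)) f = -(29/10)cos x + (3/10)sin x
(2D) (E_alpha D E_pi (2D)) f = -(29/5)cos x + (3/5)sin x
E_pi (2D) (E_alpha D E_pi (2D)) f = (29/5)cos x - (3/5)sin x
D E_pi (2D) (E_alpha D E_pi (2D)) f = -(3/5)cos x - (29/5)sin x
E_alpha D E_pi (2D) (E_alpha D E_pi (2D)) f = (107/25)cos x - (99/25)sin x
(-(1/2)((E_alpha D E_pi (2D))^2)) f = -(107/50)cos x + (99/50)sin x


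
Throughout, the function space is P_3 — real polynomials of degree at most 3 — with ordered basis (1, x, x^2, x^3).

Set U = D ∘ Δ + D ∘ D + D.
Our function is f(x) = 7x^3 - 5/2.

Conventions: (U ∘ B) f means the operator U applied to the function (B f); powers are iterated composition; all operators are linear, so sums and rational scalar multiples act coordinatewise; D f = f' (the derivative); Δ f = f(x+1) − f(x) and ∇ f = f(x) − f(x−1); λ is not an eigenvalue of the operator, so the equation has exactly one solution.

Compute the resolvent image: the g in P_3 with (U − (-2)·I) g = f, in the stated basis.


write g with unknown coordinates in the stated basis and equate coefficients in (U − (-2)·I) g = f
solving from the highest basis element down gives g = (7/2)x^3 - (21/4)x^2 - (63/4)x + 95/8
check: U g = (21/2)x^2 + (63/2)x - 105/4
so U g − (-2)·g = 7x^3 - 5/2 = f ✓

g(x) = (7/2)x^3 - (21/4)x^2 - (63/4)x + 95/8


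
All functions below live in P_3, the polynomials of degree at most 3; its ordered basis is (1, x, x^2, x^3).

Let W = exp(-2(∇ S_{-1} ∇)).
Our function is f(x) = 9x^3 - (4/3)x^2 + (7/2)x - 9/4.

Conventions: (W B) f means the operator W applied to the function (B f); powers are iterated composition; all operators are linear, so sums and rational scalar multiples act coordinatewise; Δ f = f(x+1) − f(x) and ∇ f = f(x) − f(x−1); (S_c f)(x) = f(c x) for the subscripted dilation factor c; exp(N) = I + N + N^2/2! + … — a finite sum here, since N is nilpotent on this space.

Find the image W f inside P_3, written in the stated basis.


the image equals g(x) = 9x^3 - (4/3)x^2 - (209/2)x - 91/12

order-1 term: -108x - 16/3
the series for exp(-2(∇ S_{-1} ∇)) f terminates at order 1
exp(-2(∇ S_{-1} ∇)) f = 9x^3 - (4/3)x^2 - (209/2)x - 91/12


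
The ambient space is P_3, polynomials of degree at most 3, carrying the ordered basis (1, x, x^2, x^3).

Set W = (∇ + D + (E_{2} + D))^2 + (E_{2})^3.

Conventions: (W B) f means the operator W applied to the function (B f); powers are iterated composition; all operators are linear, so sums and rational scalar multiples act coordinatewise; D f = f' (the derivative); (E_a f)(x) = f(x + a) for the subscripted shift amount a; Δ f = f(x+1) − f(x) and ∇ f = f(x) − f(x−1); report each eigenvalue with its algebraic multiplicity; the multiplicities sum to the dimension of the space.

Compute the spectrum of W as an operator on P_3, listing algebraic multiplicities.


λ = 2 (multiplicity 4)

image of 1: 2
image of x: 2x + 16
image of x^2: 2x^2 + 32x + 92
image of x^3: 2x^3 + 48x^2 + 276x + 324
the matrix is upper triangular; its diagonal is (2, 2, 2, 2)
for a triangular matrix the eigenvalues are the diagonal entries, with algebraic multiplicity their repetition count
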